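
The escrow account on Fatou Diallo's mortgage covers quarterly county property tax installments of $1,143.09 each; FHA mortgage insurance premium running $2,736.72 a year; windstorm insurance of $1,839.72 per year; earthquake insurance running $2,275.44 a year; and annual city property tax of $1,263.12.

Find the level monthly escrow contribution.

County property tax — $1,143.09 × 4 = $4,572.36
FHA mortgage insurance premium — $2,736.72
Windstorm insurance — $1,839.72
Earthquake insurance — $2,275.44
City property tax — $1,263.12
Annual escrow total = $4,572.36 + $2,736.72 + $1,839.72 + $2,275.44 + $1,263.12 = $12,687.36
Base monthly escrow = $12,687.36 / 12 = $1,057.28

$1,057.28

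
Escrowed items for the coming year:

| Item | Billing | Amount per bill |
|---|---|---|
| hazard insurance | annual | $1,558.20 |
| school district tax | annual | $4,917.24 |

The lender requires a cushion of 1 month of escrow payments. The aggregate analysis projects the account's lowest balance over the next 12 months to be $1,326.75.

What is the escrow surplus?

Hazard insurance: $1,558.20 annually
School district tax: $4,917.24 annually
Annual escrow total = $6,475.44
Monthly = $6,475.44 ÷ 12 = $539.62
Required cushion = 1 × $539.62 = $539.62
Surplus = $1,326.75 − $539.62 = $787.13

$787.13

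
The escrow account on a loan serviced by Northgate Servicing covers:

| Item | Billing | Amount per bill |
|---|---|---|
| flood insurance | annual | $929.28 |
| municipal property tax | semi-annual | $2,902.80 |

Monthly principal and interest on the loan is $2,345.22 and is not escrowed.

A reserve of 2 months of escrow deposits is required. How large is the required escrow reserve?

$1,122.48

Flood insurance: $929.28 per year
Municipal property tax: $2,902.80 × 2 = $5,805.60 per year
Total annual escrow = $929.28 + $5,805.60 = $6,734.88
Monthly = $6,734.88 ÷ 12 = $561.24
Cushion = 2 × $561.24 = $1,122.48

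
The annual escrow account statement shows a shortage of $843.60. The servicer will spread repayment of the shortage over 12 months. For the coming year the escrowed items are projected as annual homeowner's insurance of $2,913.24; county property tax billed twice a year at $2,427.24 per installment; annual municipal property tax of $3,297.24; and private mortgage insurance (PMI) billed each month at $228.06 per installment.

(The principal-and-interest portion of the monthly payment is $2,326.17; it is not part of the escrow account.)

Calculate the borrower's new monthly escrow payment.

$1,220.44

Homeowner's insurance = $2,913.24/yr
County property tax = $2,427.24 × 2 = $4,854.48/yr
Municipal property tax = $3,297.24/yr
Private mortgage insurance (PMI) = $228.06 × 12 = $2,736.72/yr
Total per year = $13,801.68
Monthly = $13,801.68 ÷ 12 = $1,150.14
Shortage spread = $843.60 / 12 = $70.30/mo
New monthly escrow = $1,150.14 + $70.30 = $1,220.44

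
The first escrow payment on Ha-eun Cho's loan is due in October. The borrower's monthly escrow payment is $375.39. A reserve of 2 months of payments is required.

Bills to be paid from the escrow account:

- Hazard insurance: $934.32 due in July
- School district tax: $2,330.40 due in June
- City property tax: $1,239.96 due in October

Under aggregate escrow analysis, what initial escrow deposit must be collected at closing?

$1,615.35

Cushion = 2 × $375.39 = $750.78
Trial balance (start $0, +$375.39 each month, − disbursements):
  Oct: +$375.39 − $1,239.96 → -$864.57
  Nov: +$375.39 → -$489.18
  Dec: +$375.39 → -$113.79
  Jan: +$375.39 → $261.60
  Feb: +$375.39 → $636.99
  Mar: +$375.39 → $1,012.38
  Apr: +$375.39 → $1,387.77
  May: +$375.39 → $1,763.16
  Jun: +$375.39 − $2,330.40 → -$191.85
  Jul: +$375.39 − $934.32 → -$750.78
  Aug: +$375.39 → -$375.39
  Sep: +$375.39 → $0.00
Lowest trial balance = -$864.57 (Oct)
Initial deposit = cushion − low point = $750.78 − (-$864.57) = $1,615.35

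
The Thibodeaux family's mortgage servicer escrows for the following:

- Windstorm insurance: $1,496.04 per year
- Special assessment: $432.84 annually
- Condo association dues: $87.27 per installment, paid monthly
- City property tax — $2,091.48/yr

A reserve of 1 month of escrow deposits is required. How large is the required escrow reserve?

Windstorm insurance — $1,496.04 annually
Special assessment — $432.84 annually
Condo association dues — $87.27 × 12 = $1,047.24 annually
City property tax — $2,091.48 annually
Total per year = $1,496.04 + $432.84 + $1,047.24 + $2,091.48 = $5,067.60
Monthly = $5,067.60 ÷ 12 = $422.30
Cushion = 1 × $422.30 = $422.30

$422.30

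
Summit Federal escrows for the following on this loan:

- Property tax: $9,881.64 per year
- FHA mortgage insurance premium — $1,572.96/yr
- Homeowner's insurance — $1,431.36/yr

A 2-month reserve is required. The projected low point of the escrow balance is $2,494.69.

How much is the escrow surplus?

Property tax — $9,881.64 per year
FHA mortgage insurance premium — $1,572.96 per year
Homeowner's insurance — $1,431.36 per year
Yearly total = $9,881.64 + $1,572.96 + $1,431.36 = $12,885.96
Per month = $12,885.96 ÷ 12 = $1,073.83
Cushion = 2 × $1,073.83 = $2,147.66
Excess over cushion: $2,494.69 − $2,147.66 = $347.03

$347.03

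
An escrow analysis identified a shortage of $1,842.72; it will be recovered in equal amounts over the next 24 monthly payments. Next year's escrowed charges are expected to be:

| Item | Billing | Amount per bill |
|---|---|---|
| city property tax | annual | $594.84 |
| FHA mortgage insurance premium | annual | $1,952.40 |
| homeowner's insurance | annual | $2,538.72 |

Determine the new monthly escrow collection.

City property tax — $594.84 annually
FHA mortgage insurance premium — $1,952.40 annually
Homeowner's insurance — $2,538.72 annually
Total per year = $594.84 + $1,952.40 + $2,538.72 = $5,085.96
Base monthly escrow = $5,085.96 ÷ 12 = $423.83
Shortage per month = $1,842.72 ÷ 24 = $76.78
New monthly escrow = $423.83 + $76.78 = $500.61

$500.61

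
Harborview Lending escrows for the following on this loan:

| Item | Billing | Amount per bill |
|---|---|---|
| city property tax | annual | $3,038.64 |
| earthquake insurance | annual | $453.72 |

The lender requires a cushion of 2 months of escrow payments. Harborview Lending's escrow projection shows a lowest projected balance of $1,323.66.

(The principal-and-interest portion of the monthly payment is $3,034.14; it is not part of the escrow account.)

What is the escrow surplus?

City property tax — $3,038.64 per year
Earthquake insurance — $453.72 per year
Combined annual = $3,492.36
Per month = $3,492.36 ÷ 12 = $291.03
Cushion = 2 × $291.03 = $582.06
Excess over cushion: $1,323.66 − $582.06 = $741.60

$741.60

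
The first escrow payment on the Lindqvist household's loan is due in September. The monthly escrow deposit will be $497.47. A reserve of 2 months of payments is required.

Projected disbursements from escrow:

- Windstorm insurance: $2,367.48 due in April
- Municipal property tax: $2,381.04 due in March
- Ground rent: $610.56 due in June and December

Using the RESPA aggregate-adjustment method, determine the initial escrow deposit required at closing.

Cushion = 2 × $497.47 = $994.94
Trial balance (start $0, +$497.47 each month, − disbursements):
  Sep: +$497.47 → $497.47
  Oct: +$497.47 → $994.94
  Nov: +$497.47 → $1,492.41
  Dec: +$497.47 − $610.56 → $1,379.32
  Jan: +$497.47 → $1,876.79
  Feb: +$497.47 → $2,374.26
  Mar: +$497.47 − $2,381.04 → $490.69
  Apr: +$497.47 − $2,367.48 → -$1,379.32
  May: +$497.47 → -$881.85
  Jun: +$497.47 − $610.56 → -$994.94
  Jul: +$497.47 → -$497.47
  Aug: +$497.47 → $0.00
Lowest trial balance = -$1,379.32 (Apr)
Initial deposit = cushion − low point = $994.94 − (-$1,379.32) = $2,374.26

$2,374.26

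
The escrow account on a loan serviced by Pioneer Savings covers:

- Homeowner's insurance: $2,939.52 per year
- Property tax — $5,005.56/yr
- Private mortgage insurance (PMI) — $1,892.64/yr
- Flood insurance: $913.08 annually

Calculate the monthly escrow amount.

Homeowner's insurance = $2,939.52/yr
Property tax = $5,005.56/yr
Private mortgage insurance (PMI) = $1,892.64/yr
Flood insurance = $913.08/yr
Total annual escrow = $2,939.52 + $5,005.56 + $1,892.64 + $913.08 = $10,750.80
Base monthly escrow = $10,750.80 ÷ 12 = $895.90

$895.90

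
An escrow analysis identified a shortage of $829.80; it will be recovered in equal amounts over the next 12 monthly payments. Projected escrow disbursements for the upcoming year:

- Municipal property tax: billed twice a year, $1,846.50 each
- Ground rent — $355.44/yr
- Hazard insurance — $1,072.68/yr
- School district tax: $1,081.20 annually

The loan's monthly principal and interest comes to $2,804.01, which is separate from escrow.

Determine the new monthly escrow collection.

Municipal property tax — $1,846.50 × 2 = $3,693.00
Ground rent — $355.44
Hazard insurance — $1,072.68
School district tax — $1,081.20
Total per year = $3,693.00 + $355.44 + $1,072.68 + $1,081.20 = $6,202.32
Per month = $6,202.32 / 12 = $516.86
Shortage spread = $829.80 / 12 = $69.15/mo
Adjusted monthly = $516.86 + $69.15 = $586.01

$586.01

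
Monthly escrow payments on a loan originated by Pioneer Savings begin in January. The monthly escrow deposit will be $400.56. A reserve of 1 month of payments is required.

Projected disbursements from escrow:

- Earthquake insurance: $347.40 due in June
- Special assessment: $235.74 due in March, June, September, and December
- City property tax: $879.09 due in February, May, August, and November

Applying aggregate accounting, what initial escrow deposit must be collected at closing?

Cushion = 1 × $400.56 = $400.56
Trial balance (start $0, +$400.56 each month, − disbursements):
  Jan: +$400.56 → $400.56
  Feb: +$400.56 − $879.09 → -$77.97
  Mar: +$400.56 − $235.74 → $86.85
  Apr: +$400.56 → $487.41
  May: +$400.56 − $879.09 → $8.88
  Jun: +$400.56 − $583.14 → -$173.70
  Jul: +$400.56 → $226.86
  Aug: +$400.56 − $879.09 → -$251.67
  Sep: +$400.56 − $235.74 → -$86.85
  Oct: +$400.56 → $313.71
  Nov: +$400.56 − $879.09 → -$164.82
  Dec: +$400.56 − $235.74 → $0.00
Lowest trial balance = -$251.67 (Aug)
Initial deposit = cushion − low point = $400.56 − (-$251.67) = $652.23

$652.23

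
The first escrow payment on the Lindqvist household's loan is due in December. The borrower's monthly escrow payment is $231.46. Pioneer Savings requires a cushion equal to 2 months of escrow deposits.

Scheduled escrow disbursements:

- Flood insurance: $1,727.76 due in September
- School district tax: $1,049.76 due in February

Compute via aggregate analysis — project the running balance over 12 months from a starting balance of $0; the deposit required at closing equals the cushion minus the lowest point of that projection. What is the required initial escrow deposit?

$925.84

Cushion = 2 × $231.46 = $462.92
Trial balance (start $0, +$231.46 each month, − disbursements):
  Dec: +$231.46 → $231.46
  Jan: +$231.46 → $462.92
  Feb: +$231.46 − $1,049.76 → -$355.38
  Mar: +$231.46 → -$123.92
  Apr: +$231.46 → $107.54
  May: +$231.46 → $339.00
  Jun: +$231.46 → $570.46
  Jul: +$231.46 → $801.92
  Aug: +$231.46 → $1,033.38
  Sep: +$231.46 − $1,727.76 → -$462.92
  Oct: +$231.46 → -$231.46
  Nov: +$231.46 → $0.00
Lowest trial balance = -$462.92 (Sep)
Initial deposit = cushion − low point = $462.92 − (-$462.92) = $925.84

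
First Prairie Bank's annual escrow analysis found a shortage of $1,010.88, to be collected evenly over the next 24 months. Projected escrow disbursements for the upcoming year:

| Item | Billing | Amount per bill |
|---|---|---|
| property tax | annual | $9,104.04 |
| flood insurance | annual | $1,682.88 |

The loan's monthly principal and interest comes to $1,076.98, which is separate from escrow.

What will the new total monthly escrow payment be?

$941.03

Property tax: $9,104.04 annually
Flood insurance: $1,682.88 annually
Annual escrow total = $10,786.92
Monthly escrow = $10,786.92 / 12 = $898.91
Shortage per month = $1,010.88 / 24 = $42.12
New monthly escrow = $898.91 + $42.12 = $941.03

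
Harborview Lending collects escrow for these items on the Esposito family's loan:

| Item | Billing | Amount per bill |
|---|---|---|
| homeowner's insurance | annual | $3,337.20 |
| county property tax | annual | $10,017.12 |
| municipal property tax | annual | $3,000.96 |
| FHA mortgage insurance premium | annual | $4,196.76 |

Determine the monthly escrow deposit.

Homeowner's insurance — $3,337.20 annually
County property tax — $10,017.12 annually
Municipal property tax — $3,000.96 annually
FHA mortgage insurance premium — $4,196.76 annually
Combined annual = $20,552.04
Monthly = $20,552.04 / 12 = $1,712.67

$1,712.67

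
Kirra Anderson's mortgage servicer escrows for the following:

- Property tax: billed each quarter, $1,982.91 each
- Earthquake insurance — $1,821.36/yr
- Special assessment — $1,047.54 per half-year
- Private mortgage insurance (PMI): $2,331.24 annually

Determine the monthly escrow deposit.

Property tax — $1,982.91 × 4 = $7,931.64
Earthquake insurance — $1,821.36
Special assessment — $1,047.54 × 2 = $2,095.08
Private mortgage insurance (PMI) — $2,331.24
Yearly total = $7,931.64 + $1,821.36 + $2,095.08 + $2,331.24 = $14,179.32
Per month = $14,179.32 / 12 = $1,181.61

$1,181.61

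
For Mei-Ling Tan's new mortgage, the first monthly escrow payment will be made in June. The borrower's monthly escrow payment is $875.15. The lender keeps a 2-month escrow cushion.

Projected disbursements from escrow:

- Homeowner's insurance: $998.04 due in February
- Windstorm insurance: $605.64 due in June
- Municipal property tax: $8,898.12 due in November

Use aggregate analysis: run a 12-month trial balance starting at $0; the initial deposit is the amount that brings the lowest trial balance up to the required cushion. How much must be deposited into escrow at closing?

$6,003.16

Cushion = 2 × $875.15 = $1,750.30
Trial balance (start $0, +$875.15 each month, − disbursements):
  Jun: +$875.15 − $605.64 → $269.51
  Jul: +$875.15 → $1,144.66
  Aug: +$875.15 → $2,019.81
  Sep: +$875.15 → $2,894.96
  Oct: +$875.15 → $3,770.11
  Nov: +$875.15 − $8,898.12 → -$4,252.86
  Dec: +$875.15 → -$3,377.71
  Jan: +$875.15 → -$2,502.56
  Feb: +$875.15 − $998.04 → -$2,625.45
  Mar: +$875.15 → -$1,750.30
  Apr: +$875.15 → -$875.15
  May: +$875.15 → $0.00
Lowest trial balance = -$4,252.86 (Nov)
Initial deposit = cushion − low point = $1,750.30 − (-$4,252.86) = $6,003.16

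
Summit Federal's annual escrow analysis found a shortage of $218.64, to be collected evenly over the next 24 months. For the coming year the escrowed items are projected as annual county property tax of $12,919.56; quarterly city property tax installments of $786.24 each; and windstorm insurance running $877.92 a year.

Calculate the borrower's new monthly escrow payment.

County property tax: $12,919.56
City property tax: $786.24 × 4 = $3,144.96
Windstorm insurance: $877.92
Total annual escrow = $16,942.44
Monthly = $16,942.44 ÷ 12 = $1,411.87
Shortage per month = $218.64 ÷ 24 = $9.11
New monthly escrow = $1,411.87 + $9.11 = $1,420.98

$1,420.98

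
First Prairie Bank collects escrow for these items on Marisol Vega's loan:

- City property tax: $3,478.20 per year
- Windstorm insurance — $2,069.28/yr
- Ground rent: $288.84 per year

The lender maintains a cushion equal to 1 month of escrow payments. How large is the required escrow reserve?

$486.36

City property tax — $3,478.20
Windstorm insurance — $2,069.28
Ground rent — $288.84
Combined annual = $3,478.20 + $2,069.28 + $288.84 = $5,836.32
Base monthly escrow = $5,836.32 / 12 = $486.36
Required cushion = 1 × $486.36 = $486.36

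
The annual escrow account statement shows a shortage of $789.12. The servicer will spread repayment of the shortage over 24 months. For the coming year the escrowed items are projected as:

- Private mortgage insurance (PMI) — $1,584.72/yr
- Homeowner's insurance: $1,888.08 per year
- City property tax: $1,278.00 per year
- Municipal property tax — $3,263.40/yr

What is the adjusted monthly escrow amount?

$700.73

Private mortgage insurance (PMI) — $1,584.72 annually
Homeowner's insurance — $1,888.08 annually
City property tax — $1,278.00 annually
Municipal property tax — $3,263.40 annually
Total annual escrow = $8,014.20
Per month = $8,014.20 ÷ 12 = $667.85
Shortage per month = $789.12 ÷ 24 = $32.88
Adjusted monthly = $667.85 + $32.88 = $700.73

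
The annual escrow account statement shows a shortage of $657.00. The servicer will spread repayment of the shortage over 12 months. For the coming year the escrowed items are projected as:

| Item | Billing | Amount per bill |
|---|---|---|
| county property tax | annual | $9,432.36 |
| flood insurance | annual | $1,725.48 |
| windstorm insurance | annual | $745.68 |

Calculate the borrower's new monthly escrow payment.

$1,046.71

County property tax = $9,432.36/yr
Flood insurance = $1,725.48/yr
Windstorm insurance = $745.68/yr
Total per year = $9,432.36 + $1,725.48 + $745.68 = $11,903.52
Base monthly escrow = $11,903.52 ÷ 12 = $991.96
Shortage spread = $657.00 / 12 = $54.75/mo
New monthly escrow = $991.96 + $54.75 = $1,046.71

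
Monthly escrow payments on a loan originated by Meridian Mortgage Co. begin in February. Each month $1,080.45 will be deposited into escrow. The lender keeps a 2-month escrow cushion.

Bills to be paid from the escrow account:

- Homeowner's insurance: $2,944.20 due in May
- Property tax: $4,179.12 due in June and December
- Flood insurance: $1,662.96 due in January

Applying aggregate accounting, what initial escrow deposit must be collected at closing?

$3,881.97

Cushion = 2 × $1,080.45 = $2,160.90
Trial balance (start $0, +$1,080.45 each month, − disbursements):
  Feb: +$1,080.45 → $1,080.45
  Mar: +$1,080.45 → $2,160.90
  Apr: +$1,080.45 → $3,241.35
  May: +$1,080.45 − $2,944.20 → $1,377.60
  Jun: +$1,080.45 − $4,179.12 → -$1,721.07
  Jul: +$1,080.45 → -$640.62
  Aug: +$1,080.45 → $439.83
  Sep: +$1,080.45 → $1,520.28
  Oct: +$1,080.45 → $2,600.73
  Nov: +$1,080.45 → $3,681.18
  Dec: +$1,080.45 − $4,179.12 → $582.51
  Jan: +$1,080.45 − $1,662.96 → $0.00
Lowest trial balance = -$1,721.07 (Jun)
Initial deposit = cushion − low point = $2,160.90 − (-$1,721.07) = $3,881.97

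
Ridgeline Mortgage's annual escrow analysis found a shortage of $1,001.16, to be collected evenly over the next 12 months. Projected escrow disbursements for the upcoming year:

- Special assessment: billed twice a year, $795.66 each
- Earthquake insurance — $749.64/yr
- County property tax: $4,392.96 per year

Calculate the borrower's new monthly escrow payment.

$644.59

Special assessment: $795.66 × 2 = $1,591.32 per year
Earthquake insurance: $749.64 per year
County property tax: $4,392.96 per year
Total per year = $6,733.92
Base monthly escrow = $6,733.92 ÷ 12 = $561.16
Monthly shortage recovery: $1,001.16 / 12 = $83.43
Adjusted monthly = $561.16 + $83.43 = $644.59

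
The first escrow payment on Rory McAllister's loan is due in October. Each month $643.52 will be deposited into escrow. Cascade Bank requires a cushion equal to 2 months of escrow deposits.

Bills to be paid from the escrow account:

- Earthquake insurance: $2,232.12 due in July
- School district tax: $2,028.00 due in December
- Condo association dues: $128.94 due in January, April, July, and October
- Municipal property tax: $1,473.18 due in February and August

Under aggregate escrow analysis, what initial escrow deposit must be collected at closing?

$1,930.56

Cushion = 2 × $643.52 = $1,287.04
Trial balance (start $0, +$643.52 each month, − disbursements):
  Oct: +$643.52 − $128.94 → $514.58
  Nov: +$643.52 → $1,158.10
  Dec: +$643.52 − $2,028.00 → -$226.38
  Jan: +$643.52 − $128.94 → $288.20
  Feb: +$643.52 − $1,473.18 → -$541.46
  Mar: +$643.52 → $102.06
  Apr: +$643.52 − $128.94 → $616.64
  May: +$643.52 → $1,260.16
  Jun: +$643.52 → $1,903.68
  Jul: +$643.52 − $2,361.06 → $186.14
  Aug: +$643.52 − $1,473.18 → -$643.52
  Sep: +$643.52 → $0.00
Lowest trial balance = -$643.52 (Aug)
Initial deposit = cushion − low point = $1,287.04 − (-$643.52) = $1,930.56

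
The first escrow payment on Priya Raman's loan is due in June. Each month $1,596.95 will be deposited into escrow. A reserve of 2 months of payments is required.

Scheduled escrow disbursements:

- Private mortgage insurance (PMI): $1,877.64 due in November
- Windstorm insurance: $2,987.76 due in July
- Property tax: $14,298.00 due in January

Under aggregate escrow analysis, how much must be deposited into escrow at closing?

Cushion = 2 × $1,596.95 = $3,193.90
Trial balance (start $0, +$1,596.95 each month, − disbursements):
  Jun: +$1,596.95 → $1,596.95
  Jul: +$1,596.95 − $2,987.76 → $206.14
  Aug: +$1,596.95 → $1,803.09
  Sep: +$1,596.95 → $3,400.04
  Oct: +$1,596.95 → $4,996.99
  Nov: +$1,596.95 − $1,877.64 → $4,716.30
  Dec: +$1,596.95 → $6,313.25
  Jan: +$1,596.95 − $14,298.00 → -$6,387.80
  Feb: +$1,596.95 → -$4,790.85
  Mar: +$1,596.95 → -$3,193.90
  Apr: +$1,596.95 → -$1,596.95
  May: +$1,596.95 → $0.00
Lowest trial balance = -$6,387.80 (Jan)
Initial deposit = cushion − low point = $3,193.90 − (-$6,387.80) = $9,581.70

$9,581.70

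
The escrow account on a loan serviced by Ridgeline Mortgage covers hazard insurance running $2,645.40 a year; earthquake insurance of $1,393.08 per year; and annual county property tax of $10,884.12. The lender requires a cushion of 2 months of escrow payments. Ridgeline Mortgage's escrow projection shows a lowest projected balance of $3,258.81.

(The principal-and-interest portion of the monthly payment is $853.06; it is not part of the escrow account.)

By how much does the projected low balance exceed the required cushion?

Hazard insurance = $2,645.40 per year
Earthquake insurance = $1,393.08 per year
County property tax = $10,884.12 per year
Total per year = $14,922.60
Per month = $14,922.60 ÷ 12 = $1,243.55
Cushion = 2 × $1,243.55 = $2,487.10
Surplus = $3,258.81 − $2,487.10 = $771.71

$771.71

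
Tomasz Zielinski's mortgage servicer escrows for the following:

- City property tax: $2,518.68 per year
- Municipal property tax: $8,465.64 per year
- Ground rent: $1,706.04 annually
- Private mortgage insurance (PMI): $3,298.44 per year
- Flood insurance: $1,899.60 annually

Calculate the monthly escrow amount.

City property tax = $2,518.68 per year
Municipal property tax = $8,465.64 per year
Ground rent = $1,706.04 per year
Private mortgage insurance (PMI) = $3,298.44 per year
Flood insurance = $1,899.60 per year
Combined annual = $17,888.40
Monthly escrow = $17,888.40 ÷ 12 = $1,490.70

$1,490.70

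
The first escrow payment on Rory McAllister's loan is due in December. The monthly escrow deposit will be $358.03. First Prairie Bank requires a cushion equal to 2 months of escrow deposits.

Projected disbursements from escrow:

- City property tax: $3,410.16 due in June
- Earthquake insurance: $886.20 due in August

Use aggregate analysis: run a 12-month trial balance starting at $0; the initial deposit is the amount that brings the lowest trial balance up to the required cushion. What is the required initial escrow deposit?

$1,790.15

Cushion = 2 × $358.03 = $716.06
Trial balance (start $0, +$358.03 each month, − disbursements):
  Dec: +$358.03 → $358.03
  Jan: +$358.03 → $716.06
  Feb: +$358.03 → $1,074.09
  Mar: +$358.03 → $1,432.12
  Apr: +$358.03 → $1,790.15
  May: +$358.03 → $2,148.18
  Jun: +$358.03 − $3,410.16 → -$903.95
  Jul: +$358.03 → -$545.92
  Aug: +$358.03 − $886.20 → -$1,074.09
  Sep: +$358.03 → -$716.06
  Oct: +$358.03 → -$358.03
  Nov: +$358.03 → $0.00
Lowest trial balance = -$1,074.09 (Aug)
Initial deposit = cushion − low point = $716.06 − (-$1,074.09) = $1,790.15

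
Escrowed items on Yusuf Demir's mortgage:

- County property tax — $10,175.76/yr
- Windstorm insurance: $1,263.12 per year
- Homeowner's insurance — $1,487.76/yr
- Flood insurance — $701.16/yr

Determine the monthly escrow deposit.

$1,135.65

County property tax = $10,175.76 per year
Windstorm insurance = $1,263.12 per year
Homeowner's insurance = $1,487.76 per year
Flood insurance = $701.16 per year
Total annual escrow = $10,175.76 + $1,263.12 + $1,487.76 + $701.16 = $13,627.80
Base monthly escrow = $13,627.80 ÷ 12 = $1,135.65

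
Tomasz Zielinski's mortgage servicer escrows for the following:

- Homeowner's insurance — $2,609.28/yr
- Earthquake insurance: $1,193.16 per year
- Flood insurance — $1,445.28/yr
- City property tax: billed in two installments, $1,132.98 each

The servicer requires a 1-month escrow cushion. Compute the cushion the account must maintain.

$626.14

Homeowner's insurance — $2,609.28/yr
Earthquake insurance — $1,193.16/yr
Flood insurance — $1,445.28/yr
City property tax — $1,132.98 × 2 = $2,265.96/yr
Combined annual = $2,609.28 + $1,193.16 + $1,445.28 + $2,265.96 = $7,513.68
Per month = $7,513.68 ÷ 12 = $626.14
Reserve = 1 × $626.14 = $626.14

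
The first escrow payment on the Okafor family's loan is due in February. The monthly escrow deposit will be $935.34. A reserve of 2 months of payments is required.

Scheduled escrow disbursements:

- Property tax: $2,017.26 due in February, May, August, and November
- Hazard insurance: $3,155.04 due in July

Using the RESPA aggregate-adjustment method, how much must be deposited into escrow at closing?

$4,530.12

Cushion = 2 × $935.34 = $1,870.68
Trial balance (start $0, +$935.34 each month, − disbursements):
  Feb: +$935.34 − $2,017.26 → -$1,081.92
  Mar: +$935.34 → -$146.58
  Apr: +$935.34 → $788.76
  May: +$935.34 − $2,017.26 → -$293.16
  Jun: +$935.34 → $642.18
  Jul: +$935.34 − $3,155.04 → -$1,577.52
  Aug: +$935.34 − $2,017.26 → -$2,659.44
  Sep: +$935.34 → -$1,724.10
  Oct: +$935.34 → -$788.76
  Nov: +$935.34 − $2,017.26 → -$1,870.68
  Dec: +$935.34 → -$935.34
  Jan: +$935.34 → $0.00
Lowest trial balance = -$2,659.44 (Aug)
Initial deposit = cushion − low point = $1,870.68 − (-$2,659.44) = $4,530.12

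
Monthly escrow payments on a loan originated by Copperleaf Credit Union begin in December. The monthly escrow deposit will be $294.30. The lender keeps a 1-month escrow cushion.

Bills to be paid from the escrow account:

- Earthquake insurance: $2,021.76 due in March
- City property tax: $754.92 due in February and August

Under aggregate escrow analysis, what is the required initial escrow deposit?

$1,893.78

Cushion = 1 × $294.30 = $294.30
Trial balance (start $0, +$294.30 each month, − disbursements):
  Dec: +$294.30 → $294.30
  Jan: +$294.30 → $588.60
  Feb: +$294.30 − $754.92 → $127.98
  Mar: +$294.30 − $2,021.76 → -$1,599.48
  Apr: +$294.30 → -$1,305.18
  May: +$294.30 → -$1,010.88
  Jun: +$294.30 → -$716.58
  Jul: +$294.30 → -$422.28
  Aug: +$294.30 − $754.92 → -$882.90
  Sep: +$294.30 → -$588.60
  Oct: +$294.30 → -$294.30
  Nov: +$294.30 → $0.00
Lowest trial balance = -$1,599.48 (Mar)
Initial deposit = cushion − low point = $294.30 − (-$1,599.48) = $1,893.78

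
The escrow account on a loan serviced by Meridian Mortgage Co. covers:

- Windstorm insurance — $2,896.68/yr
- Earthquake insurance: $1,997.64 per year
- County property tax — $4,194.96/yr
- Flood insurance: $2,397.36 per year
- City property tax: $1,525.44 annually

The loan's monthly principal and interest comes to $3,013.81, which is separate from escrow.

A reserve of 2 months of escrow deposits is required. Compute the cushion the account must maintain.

Windstorm insurance — $2,896.68 per year
Earthquake insurance — $1,997.64 per year
County property tax — $4,194.96 per year
Flood insurance — $2,397.36 per year
City property tax — $1,525.44 per year
Yearly total = $13,012.08
Monthly = $13,012.08 / 12 = $1,084.34
Reserve = 2 × $1,084.34 = $2,168.68

$2,168.68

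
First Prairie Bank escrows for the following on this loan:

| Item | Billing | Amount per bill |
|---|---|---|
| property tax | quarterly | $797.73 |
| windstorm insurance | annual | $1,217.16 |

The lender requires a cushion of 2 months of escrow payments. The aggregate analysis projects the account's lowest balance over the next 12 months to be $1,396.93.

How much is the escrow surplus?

$662.25

Property tax: $797.73 × 4 = $3,190.92
Windstorm insurance: $1,217.16
Yearly total = $3,190.92 + $1,217.16 = $4,408.08
Per month = $4,408.08 / 12 = $367.34
Cushion = 2 × $367.34 = $734.68
Excess over cushion: $1,396.93 − $734.68 = $662.25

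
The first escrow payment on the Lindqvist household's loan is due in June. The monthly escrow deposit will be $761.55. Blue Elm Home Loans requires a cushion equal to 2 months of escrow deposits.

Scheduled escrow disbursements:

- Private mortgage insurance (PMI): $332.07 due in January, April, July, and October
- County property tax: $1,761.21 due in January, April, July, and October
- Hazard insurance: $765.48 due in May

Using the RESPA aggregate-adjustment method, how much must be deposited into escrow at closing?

Cushion = 2 × $761.55 = $1,523.10
Trial balance (start $0, +$761.55 each month, − disbursements):
  Jun: +$761.55 → $761.55
  Jul: +$761.55 − $2,093.28 → -$570.18
  Aug: +$761.55 → $191.37
  Sep: +$761.55 → $952.92
  Oct: +$761.55 − $2,093.28 → -$378.81
  Nov: +$761.55 → $382.74
  Dec: +$761.55 → $1,144.29
  Jan: +$761.55 − $2,093.28 → -$187.44
  Feb: +$761.55 → $574.11
  Mar: +$761.55 → $1,335.66
  Apr: +$761.55 − $2,093.28 → $3.93
  May: +$761.55 − $765.48 → $0.00
Lowest trial balance = -$570.18 (Jul)
Initial deposit = cushion − low point = $1,523.10 − (-$570.18) = $2,093.28

$2,093.28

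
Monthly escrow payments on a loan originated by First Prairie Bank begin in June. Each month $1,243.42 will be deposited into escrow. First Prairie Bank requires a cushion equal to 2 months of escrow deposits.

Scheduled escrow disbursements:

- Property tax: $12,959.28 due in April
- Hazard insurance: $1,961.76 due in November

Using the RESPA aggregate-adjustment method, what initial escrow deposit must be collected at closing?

Cushion = 2 × $1,243.42 = $2,486.84
Trial balance (start $0, +$1,243.42 each month, − disbursements):
  Jun: +$1,243.42 → $1,243.42
  Jul: +$1,243.42 → $2,486.84
  Aug: +$1,243.42 → $3,730.26
  Sep: +$1,243.42 → $4,973.68
  Oct: +$1,243.42 → $6,217.10
  Nov: +$1,243.42 − $1,961.76 → $5,498.76
  Dec: +$1,243.42 → $6,742.18
  Jan: +$1,243.42 → $7,985.60
  Feb: +$1,243.42 → $9,229.02
  Mar: +$1,243.42 → $10,472.44
  Apr: +$1,243.42 − $12,959.28 → -$1,243.42
  May: +$1,243.42 → $0.00
Lowest trial balance = -$1,243.42 (Apr)
Initial deposit = cushion − low point = $2,486.84 − (-$1,243.42) = $3,730.26

$3,730.26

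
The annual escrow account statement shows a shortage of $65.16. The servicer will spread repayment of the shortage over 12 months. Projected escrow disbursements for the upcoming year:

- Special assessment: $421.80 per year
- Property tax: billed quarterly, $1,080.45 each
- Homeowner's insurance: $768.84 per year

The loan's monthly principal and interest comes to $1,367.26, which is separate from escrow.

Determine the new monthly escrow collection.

$464.80

Special assessment — $421.80 annually
Property tax — $1,080.45 × 4 = $4,321.80 annually
Homeowner's insurance — $768.84 annually
Total annual escrow = $5,512.44
Base monthly escrow = $5,512.44 / 12 = $459.37
Shortage per month = $65.16 ÷ 12 = $5.43
New monthly escrow = $459.37 + $5.43 = $464.80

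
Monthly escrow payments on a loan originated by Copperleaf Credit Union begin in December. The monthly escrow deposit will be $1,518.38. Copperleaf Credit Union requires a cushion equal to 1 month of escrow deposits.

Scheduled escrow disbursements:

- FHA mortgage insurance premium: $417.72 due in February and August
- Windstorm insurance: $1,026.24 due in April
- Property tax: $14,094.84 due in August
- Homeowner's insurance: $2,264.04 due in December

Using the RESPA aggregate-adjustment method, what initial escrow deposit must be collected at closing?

$6,073.52

Cushion = 1 × $1,518.38 = $1,518.38
Trial balance (start $0, +$1,518.38 each month, − disbursements):
  Dec: +$1,518.38 − $2,264.04 → -$745.66
  Jan: +$1,518.38 → $772.72
  Feb: +$1,518.38 − $417.72 → $1,873.38
  Mar: +$1,518.38 → $3,391.76
  Apr: +$1,518.38 − $1,026.24 → $3,883.90
  May: +$1,518.38 → $5,402.28
  Jun: +$1,518.38 → $6,920.66
  Jul: +$1,518.38 → $8,439.04
  Aug: +$1,518.38 − $14,512.56 → -$4,555.14
  Sep: +$1,518.38 → -$3,036.76
  Oct: +$1,518.38 → -$1,518.38
  Nov: +$1,518.38 → $0.00
Lowest trial balance = -$4,555.14 (Aug)
Initial deposit = cushion − low point = $1,518.38 − (-$4,555.14) = $6,073.52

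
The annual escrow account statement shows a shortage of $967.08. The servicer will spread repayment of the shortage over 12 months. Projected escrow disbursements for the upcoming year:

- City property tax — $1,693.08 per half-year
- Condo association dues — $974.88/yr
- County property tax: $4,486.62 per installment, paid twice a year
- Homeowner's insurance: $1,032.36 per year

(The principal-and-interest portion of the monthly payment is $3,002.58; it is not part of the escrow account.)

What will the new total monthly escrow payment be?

City property tax: $1,693.08 × 2 = $3,386.16 annually
Condo association dues: $974.88 annually
County property tax: $4,486.62 × 2 = $8,973.24 annually
Homeowner's insurance: $1,032.36 annually
Total per year = $14,366.64
Base monthly escrow = $14,366.64 ÷ 12 = $1,197.22
Shortage per month = $967.08 / 12 = $80.59
New monthly escrow = $1,197.22 + $80.59 = $1,277.81

$1,277.81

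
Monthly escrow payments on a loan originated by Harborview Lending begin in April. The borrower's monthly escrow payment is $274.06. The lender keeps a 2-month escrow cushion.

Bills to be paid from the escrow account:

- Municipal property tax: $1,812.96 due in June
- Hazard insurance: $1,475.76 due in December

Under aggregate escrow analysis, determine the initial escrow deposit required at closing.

Cushion = 2 × $274.06 = $548.12
Trial balance (start $0, +$274.06 each month, − disbursements):
  Apr: +$274.06 → $274.06
  May: +$274.06 → $548.12
  Jun: +$274.06 − $1,812.96 → -$990.78
  Jul: +$274.06 → -$716.72
  Aug: +$274.06 → -$442.66
  Sep: +$274.06 → -$168.60
  Oct: +$274.06 → $105.46
  Nov: +$274.06 → $379.52
  Dec: +$274.06 − $1,475.76 → -$822.18
  Jan: +$274.06 → -$548.12
  Feb: +$274.06 → -$274.06
  Mar: +$274.06 → $0.00
Lowest trial balance = -$990.78 (Jun)
Initial deposit = cushion − low point = $548.12 − (-$990.78) = $1,538.90

$1,538.90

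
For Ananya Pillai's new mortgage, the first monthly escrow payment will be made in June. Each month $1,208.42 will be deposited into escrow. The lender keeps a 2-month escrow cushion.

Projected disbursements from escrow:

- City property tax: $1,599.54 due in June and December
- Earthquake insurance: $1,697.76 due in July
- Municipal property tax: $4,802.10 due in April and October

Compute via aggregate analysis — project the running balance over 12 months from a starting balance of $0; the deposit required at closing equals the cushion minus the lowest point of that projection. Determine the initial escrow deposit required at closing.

Cushion = 2 × $1,208.42 = $2,416.84
Trial balance (start $0, +$1,208.42 each month, − disbursements):
  Jun: +$1,208.42 − $1,599.54 → -$391.12
  Jul: +$1,208.42 − $1,697.76 → -$880.46
  Aug: +$1,208.42 → $327.96
  Sep: +$1,208.42 → $1,536.38
  Oct: +$1,208.42 − $4,802.10 → -$2,057.30
  Nov: +$1,208.42 → -$848.88
  Dec: +$1,208.42 − $1,599.54 → -$1,240.00
  Jan: +$1,208.42 → -$31.58
  Feb: +$1,208.42 → $1,176.84
  Mar: +$1,208.42 → $2,385.26
  Apr: +$1,208.42 − $4,802.10 → -$1,208.42
  May: +$1,208.42 → $0.00
Lowest trial balance = -$2,057.30 (Oct)
Initial deposit = cushion − low point = $2,416.84 − (-$2,057.30) = $4,474.14

$4,474.14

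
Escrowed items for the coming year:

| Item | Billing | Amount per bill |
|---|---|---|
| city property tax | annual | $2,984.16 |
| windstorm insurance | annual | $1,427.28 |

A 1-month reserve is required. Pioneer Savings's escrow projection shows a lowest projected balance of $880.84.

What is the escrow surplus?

$513.22

City property tax — $2,984.16/yr
Windstorm insurance — $1,427.28/yr
Yearly total = $2,984.16 + $1,427.28 = $4,411.44
Monthly escrow = $4,411.44 / 12 = $367.62
Required cushion = 1 × $367.62 = $367.62
Excess over cushion: $880.84 − $367.62 = $513.22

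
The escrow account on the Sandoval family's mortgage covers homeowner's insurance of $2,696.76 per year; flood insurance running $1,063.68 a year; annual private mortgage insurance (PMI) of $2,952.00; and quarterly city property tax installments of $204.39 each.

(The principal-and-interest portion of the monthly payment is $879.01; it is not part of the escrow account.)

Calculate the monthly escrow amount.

Homeowner's insurance: $2,696.76
Flood insurance: $1,063.68
Private mortgage insurance (PMI): $2,952.00
City property tax: $204.39 × 4 = $817.56
Yearly total = $2,696.76 + $1,063.68 + $2,952.00 + $817.56 = $7,530.00
Monthly = $7,530.00 ÷ 12 = $627.50

$627.50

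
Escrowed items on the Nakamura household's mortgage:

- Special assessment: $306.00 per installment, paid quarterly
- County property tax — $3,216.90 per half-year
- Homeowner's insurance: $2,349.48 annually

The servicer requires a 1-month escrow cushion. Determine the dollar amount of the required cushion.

$833.94

Special assessment: $306.00 × 4 = $1,224.00 per year
County property tax: $3,216.90 × 2 = $6,433.80 per year
Homeowner's insurance: $2,349.48 per year
Combined annual = $1,224.00 + $6,433.80 + $2,349.48 = $10,007.28
Base monthly escrow = $10,007.28 / 12 = $833.94
Required cushion = 1 × $833.94 = $833.94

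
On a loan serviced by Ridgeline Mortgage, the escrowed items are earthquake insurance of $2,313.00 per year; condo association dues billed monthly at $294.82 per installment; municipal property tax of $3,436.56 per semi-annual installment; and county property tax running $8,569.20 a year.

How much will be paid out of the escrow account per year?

$21,293.16

Earthquake insurance = $2,313.00/yr
Condo association dues = $294.82 × 12 = $3,537.84/yr
Municipal property tax = $3,436.56 × 2 = $6,873.12/yr
County property tax = $8,569.20/yr
Total per year = $2,313.00 + $3,537.84 + $6,873.12 + $8,569.20 = $21,293.16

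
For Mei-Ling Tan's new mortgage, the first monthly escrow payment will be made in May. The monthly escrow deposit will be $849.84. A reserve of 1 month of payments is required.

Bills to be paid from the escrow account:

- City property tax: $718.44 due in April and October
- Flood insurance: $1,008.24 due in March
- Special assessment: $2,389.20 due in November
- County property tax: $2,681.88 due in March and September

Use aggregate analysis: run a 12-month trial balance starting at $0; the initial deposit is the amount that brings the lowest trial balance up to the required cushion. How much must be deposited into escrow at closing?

$981.24

Cushion = 1 × $849.84 = $849.84
Trial balance (start $0, +$849.84 each month, − disbursements):
  May: +$849.84 → $849.84
  Jun: +$849.84 → $1,699.68
  Jul: +$849.84 → $2,549.52
  Aug: +$849.84 → $3,399.36
  Sep: +$849.84 − $2,681.88 → $1,567.32
  Oct: +$849.84 − $718.44 → $1,698.72
  Nov: +$849.84 − $2,389.20 → $159.36
  Dec: +$849.84 → $1,009.20
  Jan: +$849.84 → $1,859.04
  Feb: +$849.84 → $2,708.88
  Mar: +$849.84 − $3,690.12 → -$131.40
  Apr: +$849.84 − $718.44 → $0.00
Lowest trial balance = -$131.40 (Mar)
Initial deposit = cushion − low point = $849.84 − (-$131.40) = $981.24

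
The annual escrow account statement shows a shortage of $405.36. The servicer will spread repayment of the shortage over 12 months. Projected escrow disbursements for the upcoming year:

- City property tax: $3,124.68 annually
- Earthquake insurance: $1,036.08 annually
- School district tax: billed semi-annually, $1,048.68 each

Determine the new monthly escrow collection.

$555.29

City property tax: $3,124.68 per year
Earthquake insurance: $1,036.08 per year
School district tax: $1,048.68 × 2 = $2,097.36 per year
Annual escrow total = $6,258.12
Monthly escrow = $6,258.12 / 12 = $521.51
Monthly shortage recovery: $405.36 / 12 = $33.78
New monthly escrow = $521.51 + $33.78 = $555.29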